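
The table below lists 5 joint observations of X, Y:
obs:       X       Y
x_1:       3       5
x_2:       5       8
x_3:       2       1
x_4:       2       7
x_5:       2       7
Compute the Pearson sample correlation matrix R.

Step 1 — column means:
  mean(X) = (3 + 5 + 2 + 2 + 2) / 5 = 14/5 = 2.8
  mean(Y) = (5 + 8 + 1 + 7 + 7) / 5 = 28/5 = 5.6

Step 2 — sample variances and covariances s[i,j] = (1/(n-1)) · Σ_k (x_{k,i} - mean_i) · (x_{k,j} - mean_j), with n-1 = 4:
  s[X,X] = ((0.2)·(0.2) + (2.2)·(2.2) + (-0.8)·(-0.8) + (-0.8)·(-0.8) + (-0.8)·(-0.8)) / 4 = 6.8/4 = 1.7
  s[X,Y] = ((0.2)·(-0.6) + (2.2)·(2.4) + (-0.8)·(-4.6) + (-0.8)·(1.4) + (-0.8)·(1.4)) / 4 = 6.6/4 = 1.65
  s[Y,Y] = ((-0.6)·(-0.6) + (2.4)·(2.4) + (-4.6)·(-4.6) + (1.4)·(1.4) + (1.4)·(1.4)) / 4 = 31.2/4 = 7.8
  Sample standard deviations s_i = √(s[i,i]):
  s(X) = √(1.7) = 1.3038
  s(Y) = √(7.8) = 2.7928

Step 3 — r_{ij} = s_{ij} / (s_i · s_j):
  r[X,X] = 1 (diagonal).
  r[X,Y] = 1.65 / (1.3038 · 2.7928) = 1.65 / 3.6414 = 0.4531
  r[Y,Y] = 1 (diagonal).

R is symmetric with unit diagonal. Assembling:

R = [[1, 0.4531],
 [0.4531, 1]]


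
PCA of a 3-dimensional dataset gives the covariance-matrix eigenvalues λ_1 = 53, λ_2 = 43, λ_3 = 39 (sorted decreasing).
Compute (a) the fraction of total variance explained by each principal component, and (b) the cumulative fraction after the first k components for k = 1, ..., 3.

Step 1 — total variance = trace(Sigma) = Σ λ_i = 53 + 43 + 39 = 135.

Step 2 — fraction explained by component i = λ_i / Σ λ:
  PC1: 53/135 = 0.3926
  PC2: 43/135 = 0.3185
  PC3: 39/135 = 0.2889

Step 3 — cumulative fraction after k components = (λ_1 + ... + λ_k) / Σ λ:
  k = 1: 53/135 = 0.3926
  k = 2: (53 + 43)/135 = 96/135 = 0.7111
  k = 3: (53 + 43 + 39)/135 = 135/135 = 1

Summary (fraction, with percent):

explained: PC1 0.3926 (39.26%), PC2 0.3185 (31.85%), PC3 0.2889 (28.89%);  cumulative: 0.3926, 0.7111, 1


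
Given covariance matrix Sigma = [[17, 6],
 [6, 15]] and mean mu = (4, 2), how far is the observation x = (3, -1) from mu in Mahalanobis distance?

Step 1 — centre the observation: (x - mu) = (-1, -3).

Step 2 — invert Sigma. det(Sigma) = 17·15 - (6)² = 219.
  Sigma^{-1} = (1/det) · [[d, -b], [-b, a]] = [[0.0685, -0.0274],
 [-0.0274, 0.0776]].

Step 3 — form the quadratic (x - mu)^T · Sigma^{-1} · (x - mu):
  Sigma^{-1} · (x - mu) = (0.0137, -0.2055).
  (x - mu)^T · [Sigma^{-1} · (x - mu)] = (-1)·(0.0137) + (-3)·(-0.2055) = 0.6027.

Step 4 — take square root: d = √(0.6027) ≈ 0.7764.

d(x, mu) = √(0.6027) ≈ 0.7764


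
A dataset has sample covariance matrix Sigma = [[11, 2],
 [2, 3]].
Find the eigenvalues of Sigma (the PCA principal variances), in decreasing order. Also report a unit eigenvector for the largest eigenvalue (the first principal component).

Step 1 — characteristic polynomial of 2×2 Sigma:
  det(Sigma - λI) = λ² - trace · λ + det = 0.
  trace = 11 + 3 = 14, det = 11·3 - (2)² = 29.
Step 2 — discriminant:
  Δ = trace² - 4·det = 196 - 116 = 80.
Step 3 — eigenvalues:
  λ = (trace ± √Δ)/2 = (14 ± 8.9443)/2,
  λ_1 = 11.4721,  λ_2 = 2.5279.

Step 4 — unit eigenvector for λ_1: solve (Sigma - λ_1 I)v = 0. First row:
  (11 - 11.4721)·v_x + (2)·v_y = 0, i.e. (-0.4721)·v_x + (2)·v_y = 0,
  so v ∝ (b, λ_1 - a) = (2, 0.4721) = u.
  ||u|| = √((2)² + (0.4721)²) = √(4.2229) ≈ 2.055,
  v_1 = u/||u|| ≈ (0.9732, 0.2298) (||v_1|| = 1).

λ_1 = 11.4721,  λ_2 = 2.5279;  v_1 ≈ (0.9732, 0.2298)


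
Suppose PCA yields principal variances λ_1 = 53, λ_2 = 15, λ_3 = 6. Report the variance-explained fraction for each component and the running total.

Step 1 — total variance = trace(Sigma) = Σ λ_i = 53 + 15 + 6 = 74.

Step 2 — fraction explained by component i = λ_i / Σ λ:
  PC1: 53/74 = 0.7162
  PC2: 15/74 = 0.2027
  PC3: 6/74 = 0.0811

Step 3 — cumulative fraction after k components = (λ_1 + ... + λ_k) / Σ λ:
  k = 1: 53/74 = 0.7162
  k = 2: (53 + 15)/74 = 68/74 = 0.9189
  k = 3: (53 + 15 + 6)/74 = 74/74 = 1

Summary (fraction, with percent):

explained: PC1 0.7162 (71.62%), PC2 0.2027 (20.27%), PC3 0.0811 (8.11%);  cumulative: 0.7162, 0.9189, 1


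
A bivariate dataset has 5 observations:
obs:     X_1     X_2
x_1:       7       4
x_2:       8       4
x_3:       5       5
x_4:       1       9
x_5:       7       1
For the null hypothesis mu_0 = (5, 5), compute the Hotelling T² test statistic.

Step 1 — sample mean vector:
  mean(X_1) = (7 + 8 + 5 + 1 + 7) / 5 = 28/5 = 5.6
  mean(X_2) = (4 + 4 + 5 + 9 + 1) / 5 = 23/5 = 4.6
  x̄ = (5.6, 4.6),  deviation x̄ - mu_0 = (5.6, 4.6) - (5, 5) = (0.6, -0.4).

Step 2 — sample covariance matrix, S[i,j] = (1/(n-1)) · Σ_k (x_{k,i} - mean_i) · (x_{k,j} - mean_j), divisor n-1 = 4:
  S[X_1,X_1] = ((1.4)·(1.4) + (2.4)·(2.4) + (-0.6)·(-0.6) + (-4.6)·(-4.6) + (1.4)·(1.4)) / 4 = 31.2/4 = 7.8
  S[X_1,X_2] = ((1.4)·(-0.6) + (2.4)·(-0.6) + (-0.6)·(0.4) + (-4.6)·(4.4) + (1.4)·(-3.6)) / 4 = -27.8/4 = -6.95
  S[X_2,X_2] = ((-0.6)·(-0.6) + (-0.6)·(-0.6) + (0.4)·(0.4) + (4.4)·(4.4) + (-3.6)·(-3.6)) / 4 = 33.2/4 = 8.3
  S = [[7.8, -6.95],
 [-6.95, 8.3]].

Step 3 — invert S. det(S) = 7.8·8.3 - (-6.95)² = 16.4375.
  S^{-1} = (1/det) · [[d, -b], [-b, a]] = [[0.5049, 0.4228],
 [0.4228, 0.4745]].

Step 4 — quadratic form (x̄ - mu_0)^T · S^{-1} · (x̄ - mu_0):
  S^{-1} · (x̄ - mu_0) = (0.1338, 0.0639),
  (x̄ - mu_0)^T · [...] = (0.6)·(0.1338) + (-0.4)·(0.0639) = 0.0548.

Step 5 — scale by n: T² = 5 · 0.0548 = 0.2738.

T² ≈ 0.2738


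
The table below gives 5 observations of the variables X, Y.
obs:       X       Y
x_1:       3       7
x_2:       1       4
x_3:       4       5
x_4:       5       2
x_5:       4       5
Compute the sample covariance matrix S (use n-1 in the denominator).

Step 1 — column means:
  mean(X) = (3 + 1 + 4 + 5 + 4) / 5 = 17/5 = 3.4
  mean(Y) = (7 + 4 + 5 + 2 + 5) / 5 = 23/5 = 4.6

Step 2 — sample covariance S[i,j] = (1/(n-1)) · Σ_k (x_{k,i} - mean_i) · (x_{k,j} - mean_j), with n-1 = 4.
  S[X,X] = ((-0.4)·(-0.4) + (-2.4)·(-2.4) + (0.6)·(0.6) + (1.6)·(1.6) + (0.6)·(0.6)) / 4 = 9.2/4 = 2.3
  S[X,Y] = ((-0.4)·(2.4) + (-2.4)·(-0.6) + (0.6)·(0.4) + (1.6)·(-2.6) + (0.6)·(0.4)) / 4 = -3.2/4 = -0.8
  S[Y,Y] = ((2.4)·(2.4) + (-0.6)·(-0.6) + (0.4)·(0.4) + (-2.6)·(-2.6) + (0.4)·(0.4)) / 4 = 13.2/4 = 3.3

S is symmetric (S[j,i] = S[i,j]). Assembling:

S = [[2.3, -0.8],
 [-0.8, 3.3]]


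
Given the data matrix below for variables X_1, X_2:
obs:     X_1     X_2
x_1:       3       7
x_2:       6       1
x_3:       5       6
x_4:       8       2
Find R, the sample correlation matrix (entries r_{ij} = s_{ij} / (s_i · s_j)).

Step 1 — column means:
  mean(X_1) = (3 + 6 + 5 + 8) / 4 = 22/4 = 5.5
  mean(X_2) = (7 + 1 + 6 + 2) / 4 = 16/4 = 4

Step 2 — sample variances and covariances s[i,j] = (1/(n-1)) · Σ_k (x_{k,i} - mean_i) · (x_{k,j} - mean_j), with n-1 = 3:
  s[X_1,X_1] = ((-2.5)·(-2.5) + (0.5)·(0.5) + (-0.5)·(-0.5) + (2.5)·(2.5)) / 3 = 13/3 = 4.3333
  s[X_1,X_2] = ((-2.5)·(3) + (0.5)·(-3) + (-0.5)·(2) + (2.5)·(-2)) / 3 = -15/3 = -5
  s[X_2,X_2] = ((3)·(3) + (-3)·(-3) + (2)·(2) + (-2)·(-2)) / 3 = 26/3 = 8.6667
  Sample standard deviations s_i = √(s[i,i]):
  s(X_1) = √(4.3333) = 2.0817
  s(X_2) = √(8.6667) = 2.9439

Step 3 — r_{ij} = s_{ij} / (s_i · s_j):
  r[X_1,X_1] = 1 (diagonal).
  r[X_1,X_2] = -5 / (2.0817 · 2.9439) = -5 / 6.1283 = -0.8159
  r[X_2,X_2] = 1 (diagonal).

R is symmetric with unit diagonal. Assembling:

R = [[1, -0.8159],
 [-0.8159, 1]]


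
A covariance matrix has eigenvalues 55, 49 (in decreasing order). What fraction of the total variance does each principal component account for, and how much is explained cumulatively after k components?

Step 1 — total variance = trace(Sigma) = Σ λ_i = 55 + 49 = 104.

Step 2 — fraction explained by component i = λ_i / Σ λ:
  PC1: 55/104 = 0.5288
  PC2: 49/104 = 0.4712

Step 3 — cumulative fraction after k components = (λ_1 + ... + λ_k) / Σ λ:
  k = 1: 55/104 = 0.5288
  k = 2: (55 + 49)/104 = 104/104 = 1

Summary (fraction, with percent):

explained: PC1 0.5288 (52.88%), PC2 0.4712 (47.12%);  cumulative: 0.5288, 1


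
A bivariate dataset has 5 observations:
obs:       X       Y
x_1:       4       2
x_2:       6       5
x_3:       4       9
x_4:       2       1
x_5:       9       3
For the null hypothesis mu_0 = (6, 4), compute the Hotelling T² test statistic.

Step 1 — sample mean vector:
  mean(X) = (4 + 6 + 4 + 2 + 9) / 5 = 25/5 = 5
  mean(Y) = (2 + 5 + 9 + 1 + 3) / 5 = 20/5 = 4
  x̄ = (5, 4),  deviation x̄ - mu_0 = (5, 4) - (6, 4) = (-1, 0).

Step 2 — sample covariance matrix, S[i,j] = (1/(n-1)) · Σ_k (x_{k,i} - mean_i) · (x_{k,j} - mean_j), divisor n-1 = 4:
  S[X,X] = ((-1)·(-1) + (1)·(1) + (-1)·(-1) + (-3)·(-3) + (4)·(4)) / 4 = 28/4 = 7
  S[X,Y] = ((-1)·(-2) + (1)·(1) + (-1)·(5) + (-3)·(-3) + (4)·(-1)) / 4 = 3/4 = 0.75
  S[Y,Y] = ((-2)·(-2) + (1)·(1) + (5)·(5) + (-3)·(-3) + (-1)·(-1)) / 4 = 40/4 = 10
  S = [[7, 0.75],
 [0.75, 10]].

Step 3 — invert S. det(S) = 7·10 - (0.75)² = 69.4375.
  S^{-1} = (1/det) · [[d, -b], [-b, a]] = [[0.144, -0.0108],
 [-0.0108, 0.1008]].

Step 4 — quadratic form (x̄ - mu_0)^T · S^{-1} · (x̄ - mu_0):
  S^{-1} · (x̄ - mu_0) = (-0.144, 0.0108),
  (x̄ - mu_0)^T · [...] = (-1)·(-0.144) + (0)·(0.0108) = 0.144.

Step 5 — scale by n: T² = 5 · 0.144 = 0.7201.

T² ≈ 0.7201


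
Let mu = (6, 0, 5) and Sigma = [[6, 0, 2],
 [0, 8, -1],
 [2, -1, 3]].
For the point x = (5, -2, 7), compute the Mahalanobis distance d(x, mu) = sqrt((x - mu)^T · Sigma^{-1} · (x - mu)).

Step 1 — centre the observation: (x - mu) = (-1, -2, 2).

Step 2 — invert Sigma (cofactor / det for 3×3, or solve directly):
  Sigma^{-1} = [[0.217, -0.0189, -0.1509],
 [-0.0189, 0.1321, 0.0566],
 [-0.1509, 0.0566, 0.4528]].

Step 3 — form the quadratic (x - mu)^T · Sigma^{-1} · (x - mu):
  Sigma^{-1} · (x - mu) = (-0.4811, -0.1321, 0.9434).
  (x - mu)^T · [Sigma^{-1} · (x - mu)] = (-1)·(-0.4811) + (-2)·(-0.1321) + (2)·(0.9434) = 2.6321.

Step 4 — take square root: d = √(2.6321) ≈ 1.6224.

d(x, mu) = √(2.6321) ≈ 1.6224


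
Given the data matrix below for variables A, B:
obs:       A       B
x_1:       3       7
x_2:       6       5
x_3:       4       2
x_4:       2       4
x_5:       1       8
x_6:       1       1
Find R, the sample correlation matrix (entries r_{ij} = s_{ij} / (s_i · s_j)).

Step 1 — column means:
  mean(A) = (3 + 6 + 4 + 2 + 1 + 1) / 6 = 17/6 = 2.8333
  mean(B) = (7 + 5 + 2 + 4 + 8 + 1) / 6 = 27/6 = 4.5

Step 2 — sample variances and covariances s[i,j] = (1/(n-1)) · Σ_k (x_{k,i} - mean_i) · (x_{k,j} - mean_j), with n-1 = 5:
  s[A,A] = ((0.1667)·(0.1667) + (3.1667)·(3.1667) + (1.1667)·(1.1667) + (-0.8333)·(-0.8333) + (-1.8333)·(-1.8333) + (-1.8333)·(-1.8333)) / 5 = 18.8333/5 = 3.7667
  s[A,B] = ((0.1667)·(2.5) + (3.1667)·(0.5) + (1.1667)·(-2.5) + (-0.8333)·(-0.5) + (-1.8333)·(3.5) + (-1.8333)·(-3.5)) / 5 = -0.5/5 = -0.1
  s[B,B] = ((2.5)·(2.5) + (0.5)·(0.5) + (-2.5)·(-2.5) + (-0.5)·(-0.5) + (3.5)·(3.5) + (-3.5)·(-3.5)) / 5 = 37.5/5 = 7.5
  Sample standard deviations s_i = √(s[i,i]):
  s(A) = √(3.7667) = 1.9408
  s(B) = √(7.5) = 2.7386

Step 3 — r_{ij} = s_{ij} / (s_i · s_j):
  r[A,A] = 1 (diagonal).
  r[A,B] = -0.1 / (1.9408 · 2.7386) = -0.1 / 5.3151 = -0.0188
  r[B,B] = 1 (diagonal).

R is symmetric with unit diagonal. Assembling:

R = [[1, -0.0188],
 [-0.0188, 1]]


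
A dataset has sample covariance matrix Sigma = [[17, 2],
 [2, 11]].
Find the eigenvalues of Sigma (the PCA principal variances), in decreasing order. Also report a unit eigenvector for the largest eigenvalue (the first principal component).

Step 1 — characteristic polynomial of 2×2 Sigma:
  det(Sigma - λI) = λ² - trace · λ + det = 0.
  trace = 17 + 11 = 28, det = 17·11 - (2)² = 183.
Step 2 — discriminant:
  Δ = trace² - 4·det = 784 - 732 = 52.
Step 3 — eigenvalues:
  λ = (trace ± √Δ)/2 = (28 ± 7.2111)/2,
  λ_1 = 17.6056,  λ_2 = 10.3944.

Step 4 — unit eigenvector for λ_1: solve (Sigma - λ_1 I)v = 0. First row:
  (17 - 17.6056)·v_x + (2)·v_y = 0, i.e. (-0.6056)·v_x + (2)·v_y = 0,
  so v ∝ (b, λ_1 - a) = (2, 0.6056) = u.
  ||u|| = √((2)² + (0.6056)²) = √(4.3667) ≈ 2.0897,
  v_1 = u/||u|| ≈ (0.9571, 0.2898) (||v_1|| = 1).

λ_1 = 17.6056,  λ_2 = 10.3944;  v_1 ≈ (0.9571, 0.2898)


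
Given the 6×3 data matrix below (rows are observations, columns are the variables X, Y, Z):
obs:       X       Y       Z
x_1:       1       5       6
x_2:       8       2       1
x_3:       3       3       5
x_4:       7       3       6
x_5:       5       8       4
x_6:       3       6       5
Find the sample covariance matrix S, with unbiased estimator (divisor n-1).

Step 1 — column means:
  mean(X) = (1 + 8 + 3 + 7 + 5 + 3) / 6 = 27/6 = 4.5
  mean(Y) = (5 + 2 + 3 + 3 + 8 + 6) / 6 = 27/6 = 4.5
  mean(Z) = (6 + 1 + 5 + 6 + 4 + 5) / 6 = 27/6 = 4.5

Step 2 — sample covariance S[i,j] = (1/(n-1)) · Σ_k (x_{k,i} - mean_i) · (x_{k,j} - mean_j), with n-1 = 5.
  S[X,X] = ((-3.5)·(-3.5) + (3.5)·(3.5) + (-1.5)·(-1.5) + (2.5)·(2.5) + (0.5)·(0.5) + (-1.5)·(-1.5)) / 5 = 35.5/5 = 7.1
  S[X,Y] = ((-3.5)·(0.5) + (3.5)·(-2.5) + (-1.5)·(-1.5) + (2.5)·(-1.5) + (0.5)·(3.5) + (-1.5)·(1.5)) / 5 = -12.5/5 = -2.5
  S[X,Z] = ((-3.5)·(1.5) + (3.5)·(-3.5) + (-1.5)·(0.5) + (2.5)·(1.5) + (0.5)·(-0.5) + (-1.5)·(0.5)) / 5 = -15.5/5 = -3.1
  S[Y,Y] = ((0.5)·(0.5) + (-2.5)·(-2.5) + (-1.5)·(-1.5) + (-1.5)·(-1.5) + (3.5)·(3.5) + (1.5)·(1.5)) / 5 = 25.5/5 = 5.1
  S[Y,Z] = ((0.5)·(1.5) + (-2.5)·(-3.5) + (-1.5)·(0.5) + (-1.5)·(1.5) + (3.5)·(-0.5) + (1.5)·(0.5)) / 5 = 5.5/5 = 1.1
  S[Z,Z] = ((1.5)·(1.5) + (-3.5)·(-3.5) + (0.5)·(0.5) + (1.5)·(1.5) + (-0.5)·(-0.5) + (0.5)·(0.5)) / 5 = 17.5/5 = 3.5

S is symmetric (S[j,i] = S[i,j]). Assembling:

S = [[7.1, -2.5, -3.1],
 [-2.5, 5.1, 1.1],
 [-3.1, 1.1, 3.5]]


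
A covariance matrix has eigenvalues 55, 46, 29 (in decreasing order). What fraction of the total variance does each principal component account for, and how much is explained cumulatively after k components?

Step 1 — total variance = trace(Sigma) = Σ λ_i = 55 + 46 + 29 = 130.

Step 2 — fraction explained by component i = λ_i / Σ λ:
  PC1: 55/130 = 0.4231
  PC2: 46/130 = 0.3538
  PC3: 29/130 = 0.2231

Step 3 — cumulative fraction after k components = (λ_1 + ... + λ_k) / Σ λ:
  k = 1: 55/130 = 0.4231
  k = 2: (55 + 46)/130 = 101/130 = 0.7769
  k = 3: (55 + 46 + 29)/130 = 130/130 = 1

Summary (fraction, with percent):

explained: PC1 0.4231 (42.31%), PC2 0.3538 (35.38%), PC3 0.2231 (22.31%);  cumulative: 0.4231, 0.7769, 1


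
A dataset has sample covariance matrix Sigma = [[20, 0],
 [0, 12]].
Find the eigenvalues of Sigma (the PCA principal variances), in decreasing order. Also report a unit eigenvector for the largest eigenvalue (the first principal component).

Step 1 — characteristic polynomial of 2×2 Sigma:
  det(Sigma - λI) = λ² - trace · λ + det = 0.
  trace = 20 + 12 = 32, det = 20·12 - (0)² = 240.
Step 2 — discriminant:
  Δ = trace² - 4·det = 1024 - 960 = 64.
Step 3 — eigenvalues:
  λ = (trace ± √Δ)/2 = (32 ± 8)/2,
  λ_1 = 20,  λ_2 = 12.

Step 4 — unit eigenvector for λ_1: Sigma is diagonal, so its eigenvectors are the coordinate axes. λ_1 = 20 is the diagonal entry on the first coordinate axis, hence
  v_1 = (1, 0) (||v_1|| = 1).

λ_1 = 20,  λ_2 = 12;  v_1 ≈ (1, 0)


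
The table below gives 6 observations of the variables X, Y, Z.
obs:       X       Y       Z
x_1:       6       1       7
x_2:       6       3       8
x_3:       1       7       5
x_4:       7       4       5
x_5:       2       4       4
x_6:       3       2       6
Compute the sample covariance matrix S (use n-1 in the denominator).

Step 1 — column means:
  mean(X) = (6 + 6 + 1 + 7 + 2 + 3) / 6 = 25/6 = 4.1667
  mean(Y) = (1 + 3 + 7 + 4 + 4 + 2) / 6 = 21/6 = 3.5
  mean(Z) = (7 + 8 + 5 + 5 + 4 + 6) / 6 = 35/6 = 5.8333

Step 2 — sample covariance S[i,j] = (1/(n-1)) · Σ_k (x_{k,i} - mean_i) · (x_{k,j} - mean_j), with n-1 = 5.
  S[X,X] = ((1.8333)·(1.8333) + (1.8333)·(1.8333) + (-3.1667)·(-3.1667) + (2.8333)·(2.8333) + (-2.1667)·(-2.1667) + (-1.1667)·(-1.1667)) / 5 = 30.8333/5 = 6.1667
  S[X,Y] = ((1.8333)·(-2.5) + (1.8333)·(-0.5) + (-3.1667)·(3.5) + (2.8333)·(0.5) + (-2.1667)·(0.5) + (-1.1667)·(-1.5)) / 5 = -14.5/5 = -2.9
  S[X,Z] = ((1.8333)·(1.1667) + (1.8333)·(2.1667) + (-3.1667)·(-0.8333) + (2.8333)·(-0.8333) + (-2.1667)·(-1.8333) + (-1.1667)·(0.1667)) / 5 = 10.1667/5 = 2.0333
  S[Y,Y] = ((-2.5)·(-2.5) + (-0.5)·(-0.5) + (3.5)·(3.5) + (0.5)·(0.5) + (0.5)·(0.5) + (-1.5)·(-1.5)) / 5 = 21.5/5 = 4.3
  S[Y,Z] = ((-2.5)·(1.1667) + (-0.5)·(2.1667) + (3.5)·(-0.8333) + (0.5)·(-0.8333) + (0.5)·(-1.8333) + (-1.5)·(0.1667)) / 5 = -8.5/5 = -1.7
  S[Z,Z] = ((1.1667)·(1.1667) + (2.1667)·(2.1667) + (-0.8333)·(-0.8333) + (-0.8333)·(-0.8333) + (-1.8333)·(-1.8333) + (0.1667)·(0.1667)) / 5 = 10.8333/5 = 2.1667

S is symmetric (S[j,i] = S[i,j]). Assembling:

S = [[6.1667, -2.9, 2.0333],
 [-2.9, 4.3, -1.7],
 [2.0333, -1.7, 2.1667]]


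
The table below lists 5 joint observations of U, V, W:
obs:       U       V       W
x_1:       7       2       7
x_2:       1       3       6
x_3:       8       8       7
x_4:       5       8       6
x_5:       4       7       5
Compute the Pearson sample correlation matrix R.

Step 1 — column means:
  mean(U) = (7 + 1 + 8 + 5 + 4) / 5 = 25/5 = 5
  mean(V) = (2 + 3 + 8 + 8 + 7) / 5 = 28/5 = 5.6
  mean(W) = (7 + 6 + 7 + 6 + 5) / 5 = 31/5 = 6.2

Step 2 — sample variances and covariances s[i,j] = (1/(n-1)) · Σ_k (x_{k,i} - mean_i) · (x_{k,j} - mean_j), with n-1 = 4:
  s[U,U] = ((2)·(2) + (-4)·(-4) + (3)·(3) + (0)·(0) + (-1)·(-1)) / 4 = 30/4 = 7.5
  s[U,V] = ((2)·(-3.6) + (-4)·(-2.6) + (3)·(2.4) + (0)·(2.4) + (-1)·(1.4)) / 4 = 9/4 = 2.25
  s[U,W] = ((2)·(0.8) + (-4)·(-0.2) + (3)·(0.8) + (0)·(-0.2) + (-1)·(-1.2)) / 4 = 6/4 = 1.5
  s[V,V] = ((-3.6)·(-3.6) + (-2.6)·(-2.6) + (2.4)·(2.4) + (2.4)·(2.4) + (1.4)·(1.4)) / 4 = 33.2/4 = 8.3
  s[V,W] = ((-3.6)·(0.8) + (-2.6)·(-0.2) + (2.4)·(0.8) + (2.4)·(-0.2) + (1.4)·(-1.2)) / 4 = -2.6/4 = -0.65
  s[W,W] = ((0.8)·(0.8) + (-0.2)·(-0.2) + (0.8)·(0.8) + (-0.2)·(-0.2) + (-1.2)·(-1.2)) / 4 = 2.8/4 = 0.7
  Sample standard deviations s_i = √(s[i,i]):
  s(U) = √(7.5) = 2.7386
  s(V) = √(8.3) = 2.881
  s(W) = √(0.7) = 0.8367

Step 3 — r_{ij} = s_{ij} / (s_i · s_j):
  r[U,U] = 1 (diagonal).
  r[U,V] = 2.25 / (2.7386 · 2.881) = 2.25 / 7.8899 = 0.2852
  r[U,W] = 1.5 / (2.7386 · 0.8367) = 1.5 / 2.2913 = 0.6547
  r[V,V] = 1 (diagonal).
  r[V,W] = -0.65 / (2.881 · 0.8367) = -0.65 / 2.4104 = -0.2697
  r[W,W] = 1 (diagonal).

R is symmetric with unit diagonal. Assembling:

R = [[1, 0.2852, 0.6547],
 [0.2852, 1, -0.2697],
 [0.6547, -0.2697, 1]]


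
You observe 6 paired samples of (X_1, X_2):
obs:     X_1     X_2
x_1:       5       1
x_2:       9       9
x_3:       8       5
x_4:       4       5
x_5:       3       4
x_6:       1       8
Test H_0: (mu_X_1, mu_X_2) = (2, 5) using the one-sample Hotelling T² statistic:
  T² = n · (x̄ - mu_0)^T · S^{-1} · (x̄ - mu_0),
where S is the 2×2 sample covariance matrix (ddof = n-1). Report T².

Step 1 — sample mean vector:
  mean(X_1) = (5 + 9 + 8 + 4 + 3 + 1) / 6 = 30/6 = 5
  mean(X_2) = (1 + 9 + 5 + 5 + 4 + 8) / 6 = 32/6 = 5.3333
  x̄ = (5, 5.3333),  deviation x̄ - mu_0 = (5, 5.3333) - (2, 5) = (3, 0.3333).

Step 2 — sample covariance matrix, S[i,j] = (1/(n-1)) · Σ_k (x_{k,i} - mean_i) · (x_{k,j} - mean_j), divisor n-1 = 5:
  S[X_1,X_1] = ((0)·(0) + (4)·(4) + (3)·(3) + (-1)·(-1) + (-2)·(-2) + (-4)·(-4)) / 5 = 46/5 = 9.2
  S[X_1,X_2] = ((0)·(-4.3333) + (4)·(3.6667) + (3)·(-0.3333) + (-1)·(-0.3333) + (-2)·(-1.3333) + (-4)·(2.6667)) / 5 = 6/5 = 1.2
  S[X_2,X_2] = ((-4.3333)·(-4.3333) + (3.6667)·(3.6667) + (-0.3333)·(-0.3333) + (-0.3333)·(-0.3333) + (-1.3333)·(-1.3333) + (2.6667)·(2.6667)) / 5 = 41.3333/5 = 8.2667
  S = [[9.2, 1.2],
 [1.2, 8.2667]].

Step 3 — invert S. det(S) = 9.2·8.2667 - (1.2)² = 74.6133.
  S^{-1} = (1/det) · [[d, -b], [-b, a]] = [[0.1108, -0.0161],
 [-0.0161, 0.1233]].

Step 4 — quadratic form (x̄ - mu_0)^T · S^{-1} · (x̄ - mu_0):
  S^{-1} · (x̄ - mu_0) = (0.327, -0.0071),
  (x̄ - mu_0)^T · [...] = (3)·(0.327) + (0.3333)·(-0.0071) = 0.9787.

Step 5 — scale by n: T² = 6 · 0.9787 = 5.8721.

T² ≈ 5.8721


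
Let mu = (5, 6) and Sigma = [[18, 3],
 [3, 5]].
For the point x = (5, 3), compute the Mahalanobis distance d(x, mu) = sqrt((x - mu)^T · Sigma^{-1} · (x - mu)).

Step 1 — centre the observation: (x - mu) = (0, -3).

Step 2 — invert Sigma. det(Sigma) = 18·5 - (3)² = 81.
  Sigma^{-1} = (1/det) · [[d, -b], [-b, a]] = [[0.0617, -0.037],
 [-0.037, 0.2222]].

Step 3 — form the quadratic (x - mu)^T · Sigma^{-1} · (x - mu):
  Sigma^{-1} · (x - mu) = (0.1111, -0.6667).
  (x - mu)^T · [Sigma^{-1} · (x - mu)] = (0)·(0.1111) + (-3)·(-0.6667) = 2.

Step 4 — take square root: d = √(2) ≈ 1.4142.

d(x, mu) = √(2) ≈ 1.4142


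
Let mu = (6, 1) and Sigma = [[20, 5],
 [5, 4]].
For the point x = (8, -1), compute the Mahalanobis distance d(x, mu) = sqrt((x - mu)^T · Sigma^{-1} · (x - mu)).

Step 1 — centre the observation: (x - mu) = (2, -2).

Step 2 — invert Sigma. det(Sigma) = 20·4 - (5)² = 55.
  Sigma^{-1} = (1/det) · [[d, -b], [-b, a]] = [[0.0727, -0.0909],
 [-0.0909, 0.3636]].

Step 3 — form the quadratic (x - mu)^T · Sigma^{-1} · (x - mu):
  Sigma^{-1} · (x - mu) = (0.3273, -0.9091).
  (x - mu)^T · [Sigma^{-1} · (x - mu)] = (2)·(0.3273) + (-2)·(-0.9091) = 2.4727.

Step 4 — take square root: d = √(2.4727) ≈ 1.5725.

d(x, mu) = √(2.4727) ≈ 1.5725


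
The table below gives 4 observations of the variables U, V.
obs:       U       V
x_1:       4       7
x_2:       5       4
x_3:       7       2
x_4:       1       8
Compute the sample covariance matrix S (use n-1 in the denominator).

Step 1 — column means:
  mean(U) = (4 + 5 + 7 + 1) / 4 = 17/4 = 4.25
  mean(V) = (7 + 4 + 2 + 8) / 4 = 21/4 = 5.25

Step 2 — sample covariance S[i,j] = (1/(n-1)) · Σ_k (x_{k,i} - mean_i) · (x_{k,j} - mean_j), with n-1 = 3.
  S[U,U] = ((-0.25)·(-0.25) + (0.75)·(0.75) + (2.75)·(2.75) + (-3.25)·(-3.25)) / 3 = 18.75/3 = 6.25
  S[U,V] = ((-0.25)·(1.75) + (0.75)·(-1.25) + (2.75)·(-3.25) + (-3.25)·(2.75)) / 3 = -19.25/3 = -6.4167
  S[V,V] = ((1.75)·(1.75) + (-1.25)·(-1.25) + (-3.25)·(-3.25) + (2.75)·(2.75)) / 3 = 22.75/3 = 7.5833

S is symmetric (S[j,i] = S[i,j]). Assembling:

S = [[6.25, -6.4167],
 [-6.4167, 7.5833]]


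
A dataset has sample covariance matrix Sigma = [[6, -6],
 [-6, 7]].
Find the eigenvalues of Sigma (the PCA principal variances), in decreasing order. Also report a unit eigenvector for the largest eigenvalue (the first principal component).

Step 1 — characteristic polynomial of 2×2 Sigma:
  det(Sigma - λI) = λ² - trace · λ + det = 0.
  trace = 6 + 7 = 13, det = 6·7 - (-6)² = 6.
Step 2 — discriminant:
  Δ = trace² - 4·det = 169 - 24 = 145.
Step 3 — eigenvalues:
  λ = (trace ± √Δ)/2 = (13 ± 12.0416)/2,
  λ_1 = 12.5208,  λ_2 = 0.4792.

Step 4 — unit eigenvector for λ_1: solve (Sigma - λ_1 I)v = 0. First row:
  (6 - 12.5208)·v_x + (-6)·v_y = 0, i.e. (-6.5208)·v_x + (-6)·v_y = 0,
  so v ∝ (b, λ_1 - a) = (-6, 6.5208); multiply by -1 so the first entry is positive: u = (6, -6.5208).
  ||u|| = √((6)² + (-6.5208)²) = √(78.5208) ≈ 8.8612,
  v_1 = u/||u|| ≈ (0.6771, -0.7359) (||v_1|| = 1).

λ_1 = 12.5208,  λ_2 = 0.4792;  v_1 ≈ (0.6771, -0.7359)


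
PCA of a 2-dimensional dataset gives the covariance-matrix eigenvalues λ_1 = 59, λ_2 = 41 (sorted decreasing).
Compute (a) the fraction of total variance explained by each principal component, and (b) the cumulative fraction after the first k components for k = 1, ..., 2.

Step 1 — total variance = trace(Sigma) = Σ λ_i = 59 + 41 = 100.

Step 2 — fraction explained by component i = λ_i / Σ λ:
  PC1: 59/100 = 0.59
  PC2: 41/100 = 0.41

Step 3 — cumulative fraction after k components = (λ_1 + ... + λ_k) / Σ λ:
  k = 1: 59/100 = 0.59
  k = 2: (59 + 41)/100 = 100/100 = 1

Summary (fraction, with percent):

explained: PC1 0.59 (59%), PC2 0.41 (41%);  cumulative: 0.59, 1


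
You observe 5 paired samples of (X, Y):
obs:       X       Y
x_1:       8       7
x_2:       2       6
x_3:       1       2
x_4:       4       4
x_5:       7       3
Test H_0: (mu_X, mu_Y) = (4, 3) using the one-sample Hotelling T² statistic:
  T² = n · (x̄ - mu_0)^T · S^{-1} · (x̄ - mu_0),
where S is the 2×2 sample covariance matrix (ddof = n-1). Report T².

Step 1 — sample mean vector:
  mean(X) = (8 + 2 + 1 + 4 + 7) / 5 = 22/5 = 4.4
  mean(Y) = (7 + 6 + 2 + 4 + 3) / 5 = 22/5 = 4.4
  x̄ = (4.4, 4.4),  deviation x̄ - mu_0 = (4.4, 4.4) - (4, 3) = (0.4, 1.4).

Step 2 — sample covariance matrix, S[i,j] = (1/(n-1)) · Σ_k (x_{k,i} - mean_i) · (x_{k,j} - mean_j), divisor n-1 = 4:
  S[X,X] = ((3.6)·(3.6) + (-2.4)·(-2.4) + (-3.4)·(-3.4) + (-0.4)·(-0.4) + (2.6)·(2.6)) / 4 = 37.2/4 = 9.3
  S[X,Y] = ((3.6)·(2.6) + (-2.4)·(1.6) + (-3.4)·(-2.4) + (-0.4)·(-0.4) + (2.6)·(-1.4)) / 4 = 10.2/4 = 2.55
  S[Y,Y] = ((2.6)·(2.6) + (1.6)·(1.6) + (-2.4)·(-2.4) + (-0.4)·(-0.4) + (-1.4)·(-1.4)) / 4 = 17.2/4 = 4.3
  S = [[9.3, 2.55],
 [2.55, 4.3]].

Step 3 — invert S. det(S) = 9.3·4.3 - (2.55)² = 33.4875.
  S^{-1} = (1/det) · [[d, -b], [-b, a]] = [[0.1284, -0.0761],
 [-0.0761, 0.2777]].

Step 4 — quadratic form (x̄ - mu_0)^T · S^{-1} · (x̄ - mu_0):
  S^{-1} · (x̄ - mu_0) = (-0.0552, 0.3583),
  (x̄ - mu_0)^T · [...] = (0.4)·(-0.0552) + (1.4)·(0.3583) = 0.4796.

Step 5 — scale by n: T² = 5 · 0.4796 = 2.3979.

T² ≈ 2.3979


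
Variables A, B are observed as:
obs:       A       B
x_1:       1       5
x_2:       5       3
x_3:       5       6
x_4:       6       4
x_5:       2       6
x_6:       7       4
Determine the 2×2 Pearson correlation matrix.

Step 1 — column means:
  mean(A) = (1 + 5 + 5 + 6 + 2 + 7) / 6 = 26/6 = 4.3333
  mean(B) = (5 + 3 + 6 + 4 + 6 + 4) / 6 = 28/6 = 4.6667

Step 2 — sample variances and covariances s[i,j] = (1/(n-1)) · Σ_k (x_{k,i} - mean_i) · (x_{k,j} - mean_j), with n-1 = 5:
  s[A,A] = ((-3.3333)·(-3.3333) + (0.6667)·(0.6667) + (0.6667)·(0.6667) + (1.6667)·(1.6667) + (-2.3333)·(-2.3333) + (2.6667)·(2.6667)) / 5 = 27.3333/5 = 5.4667
  s[A,B] = ((-3.3333)·(0.3333) + (0.6667)·(-1.6667) + (0.6667)·(1.3333) + (1.6667)·(-0.6667) + (-2.3333)·(1.3333) + (2.6667)·(-0.6667)) / 5 = -7.3333/5 = -1.4667
  s[B,B] = ((0.3333)·(0.3333) + (-1.6667)·(-1.6667) + (1.3333)·(1.3333) + (-0.6667)·(-0.6667) + (1.3333)·(1.3333) + (-0.6667)·(-0.6667)) / 5 = 7.3333/5 = 1.4667
  Sample standard deviations s_i = √(s[i,i]):
  s(A) = √(5.4667) = 2.3381
  s(B) = √(1.4667) = 1.2111

Step 3 — r_{ij} = s_{ij} / (s_i · s_j):
  r[A,A] = 1 (diagonal).
  r[A,B] = -1.4667 / (2.3381 · 1.2111) = -1.4667 / 2.8316 = -0.518
  r[B,B] = 1 (diagonal).

R is symmetric with unit diagonal. Assembling:

R = [[1, -0.518],
 [-0.518, 1]]


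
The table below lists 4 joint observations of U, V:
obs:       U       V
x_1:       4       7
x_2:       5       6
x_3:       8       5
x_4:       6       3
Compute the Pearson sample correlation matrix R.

Step 1 — column means:
  mean(U) = (4 + 5 + 8 + 6) / 4 = 23/4 = 5.75
  mean(V) = (7 + 6 + 5 + 3) / 4 = 21/4 = 5.25

Step 2 — sample variances and covariances s[i,j] = (1/(n-1)) · Σ_k (x_{k,i} - mean_i) · (x_{k,j} - mean_j), with n-1 = 3:
  s[U,U] = ((-1.75)·(-1.75) + (-0.75)·(-0.75) + (2.25)·(2.25) + (0.25)·(0.25)) / 3 = 8.75/3 = 2.9167
  s[U,V] = ((-1.75)·(1.75) + (-0.75)·(0.75) + (2.25)·(-0.25) + (0.25)·(-2.25)) / 3 = -4.75/3 = -1.5833
  s[V,V] = ((1.75)·(1.75) + (0.75)·(0.75) + (-0.25)·(-0.25) + (-2.25)·(-2.25)) / 3 = 8.75/3 = 2.9167
  Sample standard deviations s_i = √(s[i,i]):
  s(U) = √(2.9167) = 1.7078
  s(V) = √(2.9167) = 1.7078

Step 3 — r_{ij} = s_{ij} / (s_i · s_j):
  r[U,U] = 1 (diagonal).
  r[U,V] = -1.5833 / (1.7078 · 1.7078) = -1.5833 / 2.9167 = -0.5429
  r[V,V] = 1 (diagonal).

R is symmetric with unit diagonal. Assembling:

R = [[1, -0.5429],
 [-0.5429, 1]]


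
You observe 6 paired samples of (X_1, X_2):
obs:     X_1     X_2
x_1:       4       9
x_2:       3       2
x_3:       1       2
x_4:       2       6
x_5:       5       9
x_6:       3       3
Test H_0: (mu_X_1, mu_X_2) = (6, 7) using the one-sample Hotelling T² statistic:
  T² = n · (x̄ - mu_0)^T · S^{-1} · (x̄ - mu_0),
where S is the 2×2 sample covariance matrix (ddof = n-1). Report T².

Step 1 — sample mean vector:
  mean(X_1) = (4 + 3 + 1 + 2 + 5 + 3) / 6 = 18/6 = 3
  mean(X_2) = (9 + 2 + 2 + 6 + 9 + 3) / 6 = 31/6 = 5.1667
  x̄ = (3, 5.1667),  deviation x̄ - mu_0 = (3, 5.1667) - (6, 7) = (-3, -1.8333).

Step 2 — sample covariance matrix, S[i,j] = (1/(n-1)) · Σ_k (x_{k,i} - mean_i) · (x_{k,j} - mean_j), divisor n-1 = 5:
  S[X_1,X_1] = ((1)·(1) + (0)·(0) + (-2)·(-2) + (-1)·(-1) + (2)·(2) + (0)·(0)) / 5 = 10/5 = 2
  S[X_1,X_2] = ((1)·(3.8333) + (0)·(-3.1667) + (-2)·(-3.1667) + (-1)·(0.8333) + (2)·(3.8333) + (0)·(-2.1667)) / 5 = 17/5 = 3.4
  S[X_2,X_2] = ((3.8333)·(3.8333) + (-3.1667)·(-3.1667) + (-3.1667)·(-3.1667) + (0.8333)·(0.8333) + (3.8333)·(3.8333) + (-2.1667)·(-2.1667)) / 5 = 54.8333/5 = 10.9667
  S = [[2, 3.4],
 [3.4, 10.9667]].

Step 3 — invert S. det(S) = 2·10.9667 - (3.4)² = 10.3733.
  S^{-1} = (1/det) · [[d, -b], [-b, a]] = [[1.0572, -0.3278],
 [-0.3278, 0.1928]].

Step 4 — quadratic form (x̄ - mu_0)^T · S^{-1} · (x̄ - mu_0):
  S^{-1} · (x̄ - mu_0) = (-2.5707, 0.6298),
  (x̄ - mu_0)^T · [...] = (-3)·(-2.5707) + (-1.8333)·(0.6298) = 6.5574.

Step 5 — scale by n: T² = 6 · 6.5574 = 39.3445.

T² ≈ 39.3445


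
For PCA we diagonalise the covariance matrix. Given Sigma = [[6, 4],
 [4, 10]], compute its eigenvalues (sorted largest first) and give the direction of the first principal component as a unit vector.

Step 1 — characteristic polynomial of 2×2 Sigma:
  det(Sigma - λI) = λ² - trace · λ + det = 0.
  trace = 6 + 10 = 16, det = 6·10 - (4)² = 44.
Step 2 — discriminant:
  Δ = trace² - 4·det = 256 - 176 = 80.
Step 3 — eigenvalues:
  λ = (trace ± √Δ)/2 = (16 ± 8.9443)/2,
  λ_1 = 12.4721,  λ_2 = 3.5279.

Step 4 — unit eigenvector for λ_1: solve (Sigma - λ_1 I)v = 0. First row:
  (6 - 12.4721)·v_x + (4)·v_y = 0, i.e. (-6.4721)·v_x + (4)·v_y = 0,
  so v ∝ (b, λ_1 - a) = (4, 6.4721) = u.
  ||u|| = √((4)² + (6.4721)²) = √(57.8885) ≈ 7.6085,
  v_1 = u/||u|| ≈ (0.5257, 0.8507) (||v_1|| = 1).

λ_1 = 12.4721,  λ_2 = 3.5279;  v_1 ≈ (0.5257, 0.8507)


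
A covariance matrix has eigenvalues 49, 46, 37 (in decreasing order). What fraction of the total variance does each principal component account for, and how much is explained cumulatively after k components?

Step 1 — total variance = trace(Sigma) = Σ λ_i = 49 + 46 + 37 = 132.

Step 2 — fraction explained by component i = λ_i / Σ λ:
  PC1: 49/132 = 0.3712
  PC2: 46/132 = 0.3485
  PC3: 37/132 = 0.2803

Step 3 — cumulative fraction after k components = (λ_1 + ... + λ_k) / Σ λ:
  k = 1: 49/132 = 0.3712
  k = 2: (49 + 46)/132 = 95/132 = 0.7197
  k = 3: (49 + 46 + 37)/132 = 132/132 = 1

Summary (fraction, with percent):

explained: PC1 0.3712 (37.12%), PC2 0.3485 (34.85%), PC3 0.2803 (28.03%);  cumulative: 0.3712, 0.7197, 1


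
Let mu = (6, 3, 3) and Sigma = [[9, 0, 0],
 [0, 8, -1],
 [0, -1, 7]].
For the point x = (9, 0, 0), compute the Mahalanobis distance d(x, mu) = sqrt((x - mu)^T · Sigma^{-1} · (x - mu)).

Step 1 — centre the observation: (x - mu) = (3, -3, -3).

Step 2 — invert Sigma (cofactor / det for 3×3, or solve directly):
  Sigma^{-1} = [[0.1111, 0, 0],
 [0, 0.1273, 0.0182],
 [0, 0.0182, 0.1455]].

Step 3 — form the quadratic (x - mu)^T · Sigma^{-1} · (x - mu):
  Sigma^{-1} · (x - mu) = (0.3333, -0.4364, -0.4909).
  (x - mu)^T · [Sigma^{-1} · (x - mu)] = (3)·(0.3333) + (-3)·(-0.4364) + (-3)·(-0.4909) = 3.7818.

Step 4 — take square root: d = √(3.7818) ≈ 1.9447.

d(x, mu) = √(3.7818) ≈ 1.9447


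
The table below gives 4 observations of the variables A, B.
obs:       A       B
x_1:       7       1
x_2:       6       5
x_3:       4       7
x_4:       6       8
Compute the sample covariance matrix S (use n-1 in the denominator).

Step 1 — column means:
  mean(A) = (7 + 6 + 4 + 6) / 4 = 23/4 = 5.75
  mean(B) = (1 + 5 + 7 + 8) / 4 = 21/4 = 5.25

Step 2 — sample covariance S[i,j] = (1/(n-1)) · Σ_k (x_{k,i} - mean_i) · (x_{k,j} - mean_j), with n-1 = 3.
  S[A,A] = ((1.25)·(1.25) + (0.25)·(0.25) + (-1.75)·(-1.75) + (0.25)·(0.25)) / 3 = 4.75/3 = 1.5833
  S[A,B] = ((1.25)·(-4.25) + (0.25)·(-0.25) + (-1.75)·(1.75) + (0.25)·(2.75)) / 3 = -7.75/3 = -2.5833
  S[B,B] = ((-4.25)·(-4.25) + (-0.25)·(-0.25) + (1.75)·(1.75) + (2.75)·(2.75)) / 3 = 28.75/3 = 9.5833

S is symmetric (S[j,i] = S[i,j]). Assembling:

S = [[1.5833, -2.5833],
 [-2.5833, 9.5833]]


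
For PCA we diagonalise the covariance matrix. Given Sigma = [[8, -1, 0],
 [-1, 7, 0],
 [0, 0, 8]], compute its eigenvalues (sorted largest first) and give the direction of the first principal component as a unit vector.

Step 1 — characteristic polynomial p(λ) = det(λI - Sigma) = λ³ - tr·λ² + c_1·λ - det, where tr = trace, c_1 = sum of the principal 2×2 minors, det = det(Sigma):
  tr = 8 + 7 + 8 = 23,
  c_1 = (8·7 - (-1)²) + (8·8 - (0)²) + (7·8 - (0)²) = 55 + 64 + 56 = 175,
  det = 8·(7·8 - (0)²) - (-1)·((-1)·8 - (0)·(0)) + (0)·((-1)·(0) - 7·(0)) = 8·(56) - (-1)·(-8) + (0)·(0) = 440.
  So p(λ) = λ³ - 23λ² + 175λ - 440.
Step 2 — look for an integer root (rational root theorem: any rational root is an integer divisor of 440). Testing λ = 8:
  p(8) = 512 - 1472 + 1400 - 440 = 0  ✓
  Dividing out (λ - 8): p(λ) = (λ - 8)(λ² - 15λ + 55).
Step 3 — remaining eigenvalues from the quadratic λ² - 15λ + 55 = 0:
  Δ = 15² - 4·55 = 225 - 220 = 5,  λ = (15 ± √5)/2 = (15 ± 2.2361)/2 ≈ 8.618 or 6.382.
  Sorted: λ_1 = 8.618,  λ_2 = 8,  λ_3 = 6.382  (check: sum = 23 = tr ✓).

Step 4 — unit eigenvector for λ_1 ≈ 8.618: v spans the null space of (Sigma - λ_1 I), whose rows are
  r_1 = (-0.618, -1, 0),  r_2 = (-1, -1.618, 0),  r_3 = (0, 0, -0.618).
  v is orthogonal to every row, so take v ∝ r_1 × r_3 = ((-1)·(-0.618) - (0)·(0), (0)·(0) - (-0.618)·(-0.618), (-0.618)·(0) - (-1)·(0)) ≈ (0.618, -0.382, 0).
  Let u = (0.618, -0.382, 0).
  ||u|| = √((0.618)² + (-0.382)² + (0)²) = √(0.5279) ≈ 0.7265,  v_1 = u/||u|| ≈ (0.8507, -0.5257, 0) (||v_1|| = 1).

λ_1 = 8.618,  λ_2 = 8,  λ_3 = 6.382;  v_1 ≈ (0.8507, -0.5257, 0)


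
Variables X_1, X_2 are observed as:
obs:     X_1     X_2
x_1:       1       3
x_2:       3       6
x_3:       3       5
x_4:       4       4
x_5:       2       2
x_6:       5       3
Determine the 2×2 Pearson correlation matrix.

Step 1 — column means:
  mean(X_1) = (1 + 3 + 3 + 4 + 2 + 5) / 6 = 18/6 = 3
  mean(X_2) = (3 + 6 + 5 + 4 + 2 + 3) / 6 = 23/6 = 3.8333

Step 2 — sample variances and covariances s[i,j] = (1/(n-1)) · Σ_k (x_{k,i} - mean_i) · (x_{k,j} - mean_j), with n-1 = 5:
  s[X_1,X_1] = ((-2)·(-2) + (0)·(0) + (0)·(0) + (1)·(1) + (-1)·(-1) + (2)·(2)) / 5 = 10/5 = 2
  s[X_1,X_2] = ((-2)·(-0.8333) + (0)·(2.1667) + (0)·(1.1667) + (1)·(0.1667) + (-1)·(-1.8333) + (2)·(-0.8333)) / 5 = 2/5 = 0.4
  s[X_2,X_2] = ((-0.8333)·(-0.8333) + (2.1667)·(2.1667) + (1.1667)·(1.1667) + (0.1667)·(0.1667) + (-1.8333)·(-1.8333) + (-0.8333)·(-0.8333)) / 5 = 10.8333/5 = 2.1667
  Sample standard deviations s_i = √(s[i,i]):
  s(X_1) = √(2) = 1.4142
  s(X_2) = √(2.1667) = 1.472

Step 3 — r_{ij} = s_{ij} / (s_i · s_j):
  r[X_1,X_1] = 1 (diagonal).
  r[X_1,X_2] = 0.4 / (1.4142 · 1.472) = 0.4 / 2.0817 = 0.1922
  r[X_2,X_2] = 1 (diagonal).

R is symmetric with unit diagonal. Assembling:

R = [[1, 0.1922],
 [0.1922, 1]]


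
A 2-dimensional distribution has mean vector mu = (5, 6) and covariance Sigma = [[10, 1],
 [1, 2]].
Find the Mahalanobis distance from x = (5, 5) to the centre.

Step 1 — centre the observation: (x - mu) = (0, -1).

Step 2 — invert Sigma. det(Sigma) = 10·2 - (1)² = 19.
  Sigma^{-1} = (1/det) · [[d, -b], [-b, a]] = [[0.1053, -0.0526],
 [-0.0526, 0.5263]].

Step 3 — form the quadratic (x - mu)^T · Sigma^{-1} · (x - mu):
  Sigma^{-1} · (x - mu) = (0.0526, -0.5263).
  (x - mu)^T · [Sigma^{-1} · (x - mu)] = (0)·(0.0526) + (-1)·(-0.5263) = 0.5263.

Step 4 — take square root: d = √(0.5263) ≈ 0.7255.

d(x, mu) = √(0.5263) ≈ 0.7255


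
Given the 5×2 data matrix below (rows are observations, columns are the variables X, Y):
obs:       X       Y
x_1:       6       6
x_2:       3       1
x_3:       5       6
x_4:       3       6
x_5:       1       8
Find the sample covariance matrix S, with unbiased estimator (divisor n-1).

Step 1 — column means:
  mean(X) = (6 + 3 + 5 + 3 + 1) / 5 = 18/5 = 3.6
  mean(Y) = (6 + 1 + 6 + 6 + 8) / 5 = 27/5 = 5.4

Step 2 — sample covariance S[i,j] = (1/(n-1)) · Σ_k (x_{k,i} - mean_i) · (x_{k,j} - mean_j), with n-1 = 4.
  S[X,X] = ((2.4)·(2.4) + (-0.6)·(-0.6) + (1.4)·(1.4) + (-0.6)·(-0.6) + (-2.6)·(-2.6)) / 4 = 15.2/4 = 3.8
  S[X,Y] = ((2.4)·(0.6) + (-0.6)·(-4.4) + (1.4)·(0.6) + (-0.6)·(0.6) + (-2.6)·(2.6)) / 4 = -2.2/4 = -0.55
  S[Y,Y] = ((0.6)·(0.6) + (-4.4)·(-4.4) + (0.6)·(0.6) + (0.6)·(0.6) + (2.6)·(2.6)) / 4 = 27.2/4 = 6.8

S is symmetric (S[j,i] = S[i,j]). Assembling:

S = [[3.8, -0.55],
 [-0.55, 6.8]]


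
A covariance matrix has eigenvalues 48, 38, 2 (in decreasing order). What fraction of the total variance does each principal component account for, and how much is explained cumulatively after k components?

Step 1 — total variance = trace(Sigma) = Σ λ_i = 48 + 38 + 2 = 88.

Step 2 — fraction explained by component i = λ_i / Σ λ:
  PC1: 48/88 = 0.5455
  PC2: 38/88 = 0.4318
  PC3: 2/88 = 0.0227

Step 3 — cumulative fraction after k components = (λ_1 + ... + λ_k) / Σ λ:
  k = 1: 48/88 = 0.5455
  k = 2: (48 + 38)/88 = 86/88 = 0.9773
  k = 3: (48 + 38 + 2)/88 = 88/88 = 1

Summary (fraction, with percent):

explained: PC1 0.5455 (54.55%), PC2 0.4318 (43.18%), PC3 0.0227 (2.27%);  cumulative: 0.5455, 0.9773, 1


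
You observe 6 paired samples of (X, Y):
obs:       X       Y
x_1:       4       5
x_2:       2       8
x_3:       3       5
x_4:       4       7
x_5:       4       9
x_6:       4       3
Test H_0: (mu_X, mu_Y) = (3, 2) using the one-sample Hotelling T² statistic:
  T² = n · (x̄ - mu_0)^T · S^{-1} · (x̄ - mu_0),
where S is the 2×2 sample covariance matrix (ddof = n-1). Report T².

Step 1 — sample mean vector:
  mean(X) = (4 + 2 + 3 + 4 + 4 + 4) / 6 = 21/6 = 3.5
  mean(Y) = (5 + 8 + 5 + 7 + 9 + 3) / 6 = 37/6 = 6.1667
  x̄ = (3.5, 6.1667),  deviation x̄ - mu_0 = (3.5, 6.1667) - (3, 2) = (0.5, 4.1667).

Step 2 — sample covariance matrix, S[i,j] = (1/(n-1)) · Σ_k (x_{k,i} - mean_i) · (x_{k,j} - mean_j), divisor n-1 = 5:
  S[X,X] = ((0.5)·(0.5) + (-1.5)·(-1.5) + (-0.5)·(-0.5) + (0.5)·(0.5) + (0.5)·(0.5) + (0.5)·(0.5)) / 5 = 3.5/5 = 0.7
  S[X,Y] = ((0.5)·(-1.1667) + (-1.5)·(1.8333) + (-0.5)·(-1.1667) + (0.5)·(0.8333) + (0.5)·(2.8333) + (0.5)·(-3.1667)) / 5 = -2.5/5 = -0.5
  S[Y,Y] = ((-1.1667)·(-1.1667) + (1.8333)·(1.8333) + (-1.1667)·(-1.1667) + (0.8333)·(0.8333) + (2.8333)·(2.8333) + (-3.1667)·(-3.1667)) / 5 = 24.8333/5 = 4.9667
  S = [[0.7, -0.5],
 [-0.5, 4.9667]].

Step 3 — invert S. det(S) = 0.7·4.9667 - (-0.5)² = 3.2267.
  S^{-1} = (1/det) · [[d, -b], [-b, a]] = [[1.5393, 0.155],
 [0.155, 0.2169]].

Step 4 — quadratic form (x̄ - mu_0)^T · S^{-1} · (x̄ - mu_0):
  S^{-1} · (x̄ - mu_0) = (1.4153, 0.9814),
  (x̄ - mu_0)^T · [...] = (0.5)·(1.4153) + (4.1667)·(0.9814) = 4.7968.

Step 5 — scale by n: T² = 6 · 4.7968 = 28.781.

T² ≈ 28.781


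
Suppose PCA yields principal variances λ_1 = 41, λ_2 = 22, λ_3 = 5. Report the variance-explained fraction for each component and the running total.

Step 1 — total variance = trace(Sigma) = Σ λ_i = 41 + 22 + 5 = 68.

Step 2 — fraction explained by component i = λ_i / Σ λ:
  PC1: 41/68 = 0.6029
  PC2: 22/68 = 0.3235
  PC3: 5/68 = 0.0735

Step 3 — cumulative fraction after k components = (λ_1 + ... + λ_k) / Σ λ:
  k = 1: 41/68 = 0.6029
  k = 2: (41 + 22)/68 = 63/68 = 0.9265
  k = 3: (41 + 22 + 5)/68 = 68/68 = 1

Summary (fraction, with percent):

explained: PC1 0.6029 (60.29%), PC2 0.3235 (32.35%), PC3 0.0735 (7.35%);  cumulative: 0.6029, 0.9265, 1
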